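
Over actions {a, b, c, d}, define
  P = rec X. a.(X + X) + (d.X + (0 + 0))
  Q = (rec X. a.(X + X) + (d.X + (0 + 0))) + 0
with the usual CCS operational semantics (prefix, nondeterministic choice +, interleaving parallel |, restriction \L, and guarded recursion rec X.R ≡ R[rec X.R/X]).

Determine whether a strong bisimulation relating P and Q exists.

P ~ Q

P's transition system — 2 states:
  s0 = rec X. a.(X + X) + (d.X + (0 + 0)) ⊢ —a→ s1, —d→ s0
  s1 = (rec X. a.(X + X) + (d.X + (0 + 0))) + (rec X. a.(X + X) + (d.X + (0 + 0))) ⊢ —a→ s1, —d→ s0
Q's transition system — 3 states:
  t0 = (rec X. a.(X + X) + (d.X + (0 + 0))) + 0 ⊢ —a→ t1, —d→ t2
  t1 = (rec X. a.(X + X) + (d.X + (0 + 0))) + (rec X. a.(X + X) + (d.X + (0 + 0))) ⊢ —a→ t1, —d→ t2
  t2 = rec X. a.(X + X) + (d.X + (0 + 0)) ⊢ —a→ t1, —d→ t2
Partition-refinement fixed point:
  B0 = {s0, s1, t0, t1, t2}
s0 ∈ B0, t0 ∈ B0 → same block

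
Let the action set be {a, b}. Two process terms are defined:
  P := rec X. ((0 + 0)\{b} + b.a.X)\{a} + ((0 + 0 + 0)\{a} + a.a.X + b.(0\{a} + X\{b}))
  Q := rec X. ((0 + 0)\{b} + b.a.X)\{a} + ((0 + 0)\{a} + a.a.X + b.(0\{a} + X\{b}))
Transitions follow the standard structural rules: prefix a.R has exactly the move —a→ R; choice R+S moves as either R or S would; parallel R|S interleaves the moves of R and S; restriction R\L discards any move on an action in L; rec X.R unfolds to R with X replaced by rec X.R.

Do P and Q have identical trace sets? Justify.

Reachable graph of P (6 states):
  m0 = rec X. ((0 + 0)\{b} + b.a.X)\{a} + ((0 + 0 + 0)\{a} + a.a.X + b.(0\{a} + X\{b})) → --a--▸ m1, --b--▸ m2, --b--▸ m3
  m1 = a.(rec X. ((0 + 0)\{b} + b.a.X)\{a} + ((0 + 0 + 0)\{a} + a.a.X + b.(0\{a} + X\{b}))) → --a--▸ m0
  m2 = (a.(rec X. ((0 + 0)\{b} + b.a.X)\{a} + ((0 + 0 + 0)\{a} + a.a.X + b.(0\{a} + X\{b}))))\{a} → stopped
  m3 = 0\{a} + (rec X. ((0 + 0)\{b} + b.a.X)\{a} + ((0 + 0 + 0)\{a} + a.a.X + b.(0\{a} + X\{b})))\{b} → --a--▸ m4
  m4 = (a.(rec X. ((0 + 0)\{b} + b.a.X)\{a} + ((0 + 0 + 0)\{a} + a.a.X + b.(0\{a} + X\{b}))))\{b} → --a--▸ m5
  m5 = (rec X. ((0 + 0)\{b} + b.a.X)\{a} + ((0 + 0 + 0)\{a} + a.a.X + b.(0\{a} + X\{b})))\{b} → --a--▸ m4
Reachable graph of Q (6 states):
  n0 = rec X. ((0 + 0)\{b} + b.a.X)\{a} + ((0 + 0)\{a} + a.a.X + b.(0\{a} + X\{b})) → --a--▸ n1, --b--▸ n2, --b--▸ n3
  n1 = a.(rec X. ((0 + 0)\{b} + b.a.X)\{a} + ((0 + 0)\{a} + a.a.X + b.(0\{a} + X\{b}))) → --a--▸ n0
  n2 = (a.(rec X. ((0 + 0)\{b} + b.a.X)\{a} + ((0 + 0)\{a} + a.a.X + b.(0\{a} + X\{b}))))\{a} → stopped
  n3 = 0\{a} + (rec X. ((0 + 0)\{b} + b.a.X)\{a} + ((0 + 0)\{a} + a.a.X + b.(0\{a} + X\{b})))\{b} → --a--▸ n4
  n4 = (a.(rec X. ((0 + 0)\{b} + b.a.X)\{a} + ((0 + 0)\{a} + a.a.X + b.(0\{a} + X\{b}))))\{b} → --a--▸ n5
  n5 = (rec X. ((0 + 0)\{b} + b.a.X)\{a} + ((0 + 0)\{a} + a.a.X + b.(0\{a} + X\{b})))\{b} → --a--▸ n4
Partition-refinement fixed point:
  B0 = {m0, n0}
  B1 = {m2, n2}
  B2 = {m1, n1}
  B3 = {m3, m4, m5, n3, n4, n5}
m0 ∈ B0, n0 ∈ B0 → same block
Bisimilar ⇒ trace-equivalent.

traces(P) = traces(Q)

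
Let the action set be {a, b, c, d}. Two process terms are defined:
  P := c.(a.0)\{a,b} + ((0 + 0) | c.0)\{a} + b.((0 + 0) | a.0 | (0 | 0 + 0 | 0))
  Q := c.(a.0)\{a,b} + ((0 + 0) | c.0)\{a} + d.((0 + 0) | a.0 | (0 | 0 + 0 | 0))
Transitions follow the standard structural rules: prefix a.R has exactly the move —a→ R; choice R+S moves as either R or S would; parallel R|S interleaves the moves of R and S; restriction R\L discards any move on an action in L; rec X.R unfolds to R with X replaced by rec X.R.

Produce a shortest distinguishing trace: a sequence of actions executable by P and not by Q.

b

Reachable graph of P (5 states):
  p0 = c.(a.0)\{a,b} + ((0 + 0) | c.0)\{a} + b.((0 + 0) | a.0 | (0 | 0 + 0 | 0)) → --b--▸ p1, --c--▸ p2, --c--▸ p3
  p1 = (0 + 0) | a.0 | (0 | 0 + 0 | 0) → --a--▸ p4
  p2 = ((0 + 0) | 0)\{a} → ·
  p3 = (a.0)\{a,b} → ·
  p4 = (0 + 0) | 0 | (0 | 0 + 0 | 0) → ·
Reachable graph of Q (5 states):
  q0 = c.(a.0)\{a,b} + ((0 + 0) | c.0)\{a} + d.((0 + 0) | a.0 | (0 | 0 + 0 | 0)) → --c--▸ q1, --c--▸ q2, --d--▸ q3
  q1 = ((0 + 0) | 0)\{a} → ·
  q2 = (a.0)\{a,b} → ·
  q3 = (0 + 0) | a.0 | (0 | 0 + 0 | 0) → --a--▸ q4
  q4 = (0 + 0) | 0 | (0 | 0 + 0 | 0) → ·
Executing b from P (initial set {p0}):
  step 1 (b): {p1}
  P completes σ.
Executing b from Q (initial set {q0}):
  step 1 (b): ∅ (Q stuck)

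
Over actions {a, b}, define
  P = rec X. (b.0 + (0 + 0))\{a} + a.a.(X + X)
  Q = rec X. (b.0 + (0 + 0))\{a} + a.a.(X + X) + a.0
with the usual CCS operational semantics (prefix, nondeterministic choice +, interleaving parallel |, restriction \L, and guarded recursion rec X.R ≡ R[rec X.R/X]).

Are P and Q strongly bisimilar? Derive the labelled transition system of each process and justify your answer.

NO

LTS(P): 4 reachable states
  u0 = rec X. (b.0 + (0 + 0))\{a} + a.a.(X + X) ⊢ -a-> u1, -b-> u2
  u1 = a.((rec X. (b.0 + (0 + 0))\{a} + a.a.(X + X)) + (rec X. (b.0 + (0 + 0))\{a} + a.a.(X + X))) ⊢ -a-> u3
  u2 = 0\{a} ⊢ deadlocked
  u3 = (rec X. (b.0 + (0 + 0))\{a} + a.a.(X + X)) + (rec X. (b.0 + (0 + 0))\{a} + a.a.(X + X)) ⊢ -a-> u1, -b-> u2
LTS(Q): 5 reachable states
  v0 = rec X. (b.0 + (0 + 0))\{a} + a.a.(X + X) + a.0 ⊢ -a-> v1, -a-> v2, -b-> v3
  v1 = 0 ⊢ deadlocked
  v2 = a.((rec X. (b.0 + (0 + 0))\{a} + a.a.(X + X) + a.0) + (rec X. (b.0 + (0 + 0))\{a} + a.a.(X + X) + a.0)) ⊢ -a-> v4
  v3 = 0\{a} ⊢ deadlocked
  v4 = (rec X. (b.0 + (0 + 0))\{a} + a.a.(X + X) + a.0) + (rec X. (b.0 + (0 + 0))\{a} + a.a.(X + X) + a.0) ⊢ -a-> v1, -a-> v2, -b-> v3
Partition-refinement fixed point:
  B0 = {u0, u3}
  B1 = {u2, v1, v3}
  B2 = {u1}
  B3 = {v0, v4}
  B4 = {v2}
u0 ∈ B0, v0 ∈ B3 → different blocks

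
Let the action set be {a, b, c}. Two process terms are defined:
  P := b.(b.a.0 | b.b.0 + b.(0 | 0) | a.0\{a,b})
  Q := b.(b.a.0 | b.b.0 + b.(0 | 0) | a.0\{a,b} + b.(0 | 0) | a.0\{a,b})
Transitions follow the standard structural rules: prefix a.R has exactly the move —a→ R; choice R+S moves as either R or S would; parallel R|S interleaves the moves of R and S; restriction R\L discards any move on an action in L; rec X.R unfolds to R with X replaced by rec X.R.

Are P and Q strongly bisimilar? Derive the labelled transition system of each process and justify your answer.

bisimilar

P's transition system — 13 states:
  p0 = b.(b.a.0 | b.b.0 + b.(0 | 0) | a.0\{a,b}) | —b→ p1
  p1 = b.a.0 | b.b.0 + b.(0 | 0) | a.0\{a,b} | —a→ p2, —b→ p3, —b→ p4, —b→ p5
  p2 = b.(0 | 0) | 0\{a,b} | —b→ p6
  p3 = 0 | 0 | a.0\{a,b} | —a→ p6
  p4 = a.0 | b.b.0 | —a→ p7, —b→ p8
  p5 = b.a.0 | b.0 | —b→ p8, —b→ p9
  p6 = 0 | 0 | 0\{a,b} | (no moves)
  p7 = 0 | b.b.0 | —b→ p10
  p8 = a.0 | b.0 | —a→ p10, —b→ p11
  p9 = b.a.0 | 0 | —b→ p11
  p10 = 0 | b.0 | —b→ p12
  p11 = a.0 | 0 | —a→ p12
  p12 = 0 | 0 | (no moves)
Q's transition system — 13 states:
  q0 = b.(b.a.0 | b.b.0 + b.(0 | 0) | a.0\{a,b} + b.(0 | 0) | a.0\{a,b}) | —b→ q1
  q1 = b.a.0 | b.b.0 + b.(0 | 0) | a.0\{a,b} + b.(0 | 0) | a.0\{a,b} | —a→ q2, —b→ q3, —b→ q4, —b→ q5
  q2 = b.(0 | 0) | 0\{a,b} | —b→ q6
  q3 = 0 | 0 | a.0\{a,b} | —a→ q6
  q4 = a.0 | b.b.0 | —a→ q7, —b→ q8
  q5 = b.a.0 | b.0 | —b→ q8, —b→ q9
  q6 = 0 | 0 | 0\{a,b} | (no moves)
  q7 = 0 | b.b.0 | —b→ q10
  q8 = a.0 | b.0 | —a→ q10, —b→ q11
  q9 = b.a.0 | 0 | —b→ q11
  q10 = 0 | b.0 | —b→ q12
  q11 = a.0 | 0 | —a→ q12
  q12 = 0 | 0 | (no moves)
Bisimilarity quotient blocks:
  B0 = {p0, q0}
  B1 = {p1, q1}
  B2 = {p4, q4}
  B3 = {p7, q7}
  B4 = {p10, p2, q10, q2}
  B5 = {p12, p6, q12, q6}
  B6 = {p8, q8}
  B7 = {p11, p3, q11, q3}
  B8 = {p5, q5}
  B9 = {p9, q9}
p0 ∈ B0, q0 ∈ B0 → same block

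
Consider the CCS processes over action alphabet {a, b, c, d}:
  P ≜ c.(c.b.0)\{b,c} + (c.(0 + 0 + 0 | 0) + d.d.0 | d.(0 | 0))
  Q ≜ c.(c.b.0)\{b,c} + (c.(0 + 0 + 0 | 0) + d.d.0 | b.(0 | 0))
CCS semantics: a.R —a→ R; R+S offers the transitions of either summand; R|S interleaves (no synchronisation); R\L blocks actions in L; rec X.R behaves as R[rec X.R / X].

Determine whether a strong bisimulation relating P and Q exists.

P's transition system — 8 states:
  u0 = c.(c.b.0)\{b,c} + (c.(0 + 0 + 0 | 0) + d.d.0 | d.(0 | 0)) → -c-> u1, -c-> u2, -d-> u3, -d-> u4
  u1 = (c.b.0)\{b,c} → deadlocked
  u2 = 0 + 0 + 0 | 0 → deadlocked
  u3 = d.0 | d.(0 | 0) → -d-> u5, -d-> u6
  u4 = d.d.0 | (0 | 0) → -d-> u6
  u5 = 0 | d.(0 | 0) → -d-> u7
  u6 = d.0 | (0 | 0) → -d-> u7
  u7 = 0 | (0 | 0) → deadlocked
Q's transition system — 8 states:
  v0 = c.(c.b.0)\{b,c} + (c.(0 + 0 + 0 | 0) + d.d.0 | b.(0 | 0)) → -b-> v1, -c-> v2, -c-> v3, -d-> v4
  v1 = d.d.0 | (0 | 0) → -d-> v5
  v2 = (c.b.0)\{b,c} → deadlocked
  v3 = 0 + 0 + 0 | 0 → deadlocked
  v4 = d.0 | b.(0 | 0) → -b-> v5, -d-> v6
  v5 = d.0 | (0 | 0) → -d-> v7
  v6 = 0 | b.(0 | 0) → -b-> v7
  v7 = 0 | (0 | 0) → deadlocked
Coarsest stable partition (strong bisimilarity classes):
  B0 = {u0}
  B1 = {u3, u4, v1}
  B2 = {u5, u6, v5}
  B3 = {u1, u2, u7, v2, v3, v7}
  B4 = {v0}
  B5 = {v4}
  B6 = {v6}
u0 ∈ B0, v0 ∈ B4 → different blocks

P ≁ Q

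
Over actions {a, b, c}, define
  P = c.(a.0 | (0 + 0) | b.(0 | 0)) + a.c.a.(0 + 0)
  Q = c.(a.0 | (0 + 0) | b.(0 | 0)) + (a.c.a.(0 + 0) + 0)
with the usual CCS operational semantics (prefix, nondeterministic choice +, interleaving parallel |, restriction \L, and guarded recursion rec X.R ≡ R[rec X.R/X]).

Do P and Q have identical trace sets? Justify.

P's transition system — 8 states:
  m0 = c.(a.0 | (0 + 0) | b.(0 | 0)) + a.c.a.(0 + 0) has moves =a=> m1, =c=> m2
  m1 = c.a.(0 + 0) has moves =c=> m3
  m2 = a.0 | (0 + 0) | b.(0 | 0) has moves =a=> m4, =b=> m5
  m3 = a.(0 + 0) has moves =a=> m6
  m4 = 0 | (0 + 0) | b.(0 | 0) has moves =b=> m7
  m5 = a.0 | (0 + 0) | (0 | 0) has moves =a=> m7
  m6 = 0 + 0 has moves ∅
  m7 = 0 | (0 + 0) | (0 | 0) has moves ∅
Q's transition system — 8 states:
  n0 = c.(a.0 | (0 + 0) | b.(0 | 0)) + (a.c.a.(0 + 0) + 0) has moves =a=> n1, =c=> n2
  n1 = c.a.(0 + 0) has moves =c=> n3
  n2 = a.0 | (0 + 0) | b.(0 | 0) has moves =a=> n4, =b=> n5
  n3 = a.(0 + 0) has moves =a=> n6
  n4 = 0 | (0 + 0) | b.(0 | 0) has moves =b=> n7
  n5 = a.0 | (0 + 0) | (0 | 0) has moves =a=> n7
  n6 = 0 + 0 has moves ∅
  n7 = 0 | (0 + 0) | (0 | 0) has moves ∅
Partition-refinement fixed point:
  B0 = {m0, n0}
  B1 = {m2, n2}
  B2 = {m3, m5, n3, n5}
  B3 = {m6, m7, n6, n7}
  B4 = {m4, n4}
  B5 = {m1, n1}
m0 ∈ B0, n0 ∈ B0 → same block
Bisimilar ⇒ trace-equivalent.

YES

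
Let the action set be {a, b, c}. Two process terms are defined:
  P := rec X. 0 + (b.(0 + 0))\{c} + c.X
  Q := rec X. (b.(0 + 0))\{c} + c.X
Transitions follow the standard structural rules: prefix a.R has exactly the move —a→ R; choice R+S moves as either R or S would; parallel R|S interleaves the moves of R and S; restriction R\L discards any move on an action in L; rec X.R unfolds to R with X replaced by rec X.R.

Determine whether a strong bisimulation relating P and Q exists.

LTS(P): 2 reachable states
  m0 = rec X. 0 + (b.(0 + 0))\{c} + c.X ⊢ =b=> m1, =c=> m0
  m1 = (0 + 0)\{c} ⊢ stopped
LTS(Q): 2 reachable states
  n0 = rec X. (b.(0 + 0))\{c} + c.X ⊢ =b=> n1, =c=> n0
  n1 = (0 + 0)\{c} ⊢ stopped
Coarsest stable partition (strong bisimilarity classes):
  B0 = {m0, n0}
  B1 = {m1, n1}
m0 ∈ B0, n0 ∈ B0 → same block

YES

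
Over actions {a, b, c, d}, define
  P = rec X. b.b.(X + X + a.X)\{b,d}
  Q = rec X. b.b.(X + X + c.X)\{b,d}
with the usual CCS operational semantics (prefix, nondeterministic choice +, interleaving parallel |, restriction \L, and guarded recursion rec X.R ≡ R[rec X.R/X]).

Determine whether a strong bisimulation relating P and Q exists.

NO

LTS(P): 4 reachable states
  m0 = rec X. b.b.(X + X + a.X)\{b,d} ⊢ -b-> m1
  m1 = b.((rec X. b.b.(X + X + a.X)\{b,d}) + (rec X. b.b.(X + X + a.X)\{b,d}) + a.(rec X. b.b.(X + X + a.X)\{b,d}))\{b,d} ⊢ -b-> m2
  m2 = ((rec X. b.b.(X + X + a.X)\{b,d}) + (rec X. b.b.(X + X + a.X)\{b,d}) + a.(rec X. b.b.(X + X + a.X)\{b,d}))\{b,d} ⊢ -a-> m3
  m3 = (rec X. b.b.(X + X + a.X)\{b,d})\{b,d} ⊢ ∅
LTS(Q): 4 reachable states
  n0 = rec X. b.b.(X + X + c.X)\{b,d} ⊢ -b-> n1
  n1 = b.((rec X. b.b.(X + X + c.X)\{b,d}) + (rec X. b.b.(X + X + c.X)\{b,d}) + c.(rec X. b.b.(X + X + c.X)\{b,d}))\{b,d} ⊢ -b-> n2
  n2 = ((rec X. b.b.(X + X + c.X)\{b,d}) + (rec X. b.b.(X + X + c.X)\{b,d}) + c.(rec X. b.b.(X + X + c.X)\{b,d}))\{b,d} ⊢ -c-> n3
  n3 = (rec X. b.b.(X + X + c.X)\{b,d})\{b,d} ⊢ ∅
Bisimilarity quotient blocks:
  B0 = {m0}
  B1 = {m1}
  B2 = {m2}
  B3 = {m3, n3}
  B4 = {n0}
  B5 = {n1}
  B6 = {n2}
m0 ∈ B0, n0 ∈ B4 → different blocks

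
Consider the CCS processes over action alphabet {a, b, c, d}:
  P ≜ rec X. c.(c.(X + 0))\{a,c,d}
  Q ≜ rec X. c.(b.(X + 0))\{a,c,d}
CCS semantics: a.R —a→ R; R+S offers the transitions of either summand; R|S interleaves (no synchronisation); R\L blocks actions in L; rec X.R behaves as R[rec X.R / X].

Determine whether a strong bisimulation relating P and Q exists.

NO

LTS(P): 2 reachable states
  m0 = rec X. c.(c.(X + 0))\{a,c,d} has moves -c-> m1
  m1 = (c.((rec X. c.(c.(X + 0))\{a,c,d}) + 0))\{a,c,d} has moves stopped
LTS(Q): 3 reachable states
  n0 = rec X. c.(b.(X + 0))\{a,c,d} has moves -c-> n1
  n1 = (b.((rec X. c.(b.(X + 0))\{a,c,d}) + 0))\{a,c,d} has moves -b-> n2
  n2 = ((rec X. c.(b.(X + 0))\{a,c,d}) + 0)\{a,c,d} has moves stopped
Partition-refinement fixed point:
  B0 = {m0}
  B1 = {m1, n2}
  B2 = {n0}
  B3 = {n1}
m0 ∈ B0, n0 ∈ B2 → different blocks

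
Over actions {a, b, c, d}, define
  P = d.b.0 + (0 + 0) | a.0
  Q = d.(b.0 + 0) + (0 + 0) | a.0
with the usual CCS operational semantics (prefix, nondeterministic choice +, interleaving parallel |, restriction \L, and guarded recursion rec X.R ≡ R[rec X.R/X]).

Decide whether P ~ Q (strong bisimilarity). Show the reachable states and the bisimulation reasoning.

Reachable graph of P (4 states):
  p0 = d.b.0 + (0 + 0) | a.0 ⊢ —a→ p1, —d→ p2
  p1 = (0 + 0) | 0 ⊢ (no moves)
  p2 = b.0 ⊢ —b→ p3
  p3 = 0 ⊢ (no moves)
Reachable graph of Q (4 states):
  q0 = d.(b.0 + 0) + (0 + 0) | a.0 ⊢ —a→ q1, —d→ q2
  q1 = (0 + 0) | 0 ⊢ (no moves)
  q2 = b.0 + 0 ⊢ —b→ q3
  q3 = 0 ⊢ (no moves)
Partition-refinement fixed point:
  B0 = {p0, q0}
  B1 = {p1, p3, q1, q3}
  B2 = {p2, q2}
p0 ∈ B0, q0 ∈ B0 → same block

bisimilar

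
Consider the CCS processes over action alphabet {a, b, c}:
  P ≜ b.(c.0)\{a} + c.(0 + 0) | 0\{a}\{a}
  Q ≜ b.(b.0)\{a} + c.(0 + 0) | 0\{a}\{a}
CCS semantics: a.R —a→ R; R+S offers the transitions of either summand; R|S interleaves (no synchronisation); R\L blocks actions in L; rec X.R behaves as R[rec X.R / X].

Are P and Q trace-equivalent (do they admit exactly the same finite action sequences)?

Reachable graph of P (4 states):
  m0 = b.(c.0)\{a} + c.(0 + 0) | 0\{a}\{a} :: —b→ m1, —c→ m2
  m1 = (c.0)\{a} :: —c→ m3
  m2 = (0 + 0) | 0\{a}\{a} :: deadlocked
  m3 = 0\{a} :: deadlocked
Reachable graph of Q (4 states):
  n0 = b.(b.0)\{a} + c.(0 + 0) | 0\{a}\{a} :: —b→ n1, —c→ n2
  n1 = (b.0)\{a} :: —b→ n3
  n2 = (0 + 0) | 0\{a}\{a} :: deadlocked
  n3 = 0\{a} :: deadlocked
Executing bc from P (initial set {m0}):
  after b @ step 1: {m1}
  after c @ step 2: {m3}
  ✓ P
Executing bc from Q (initial set {n0}):
  after b @ step 1: {n1}
  after c @ step 2: ∅  — Q cannot continue

traces(P) ≠ traces(Q) — witness ⟨bc⟩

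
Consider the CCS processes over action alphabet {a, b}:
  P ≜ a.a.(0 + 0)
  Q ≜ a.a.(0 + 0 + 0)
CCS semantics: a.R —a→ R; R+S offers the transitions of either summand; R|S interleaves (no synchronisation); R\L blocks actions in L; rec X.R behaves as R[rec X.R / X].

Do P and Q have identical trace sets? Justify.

LTS(P): 3 reachable states
  u0 = a.a.(0 + 0) has moves --a--▸ u1
  u1 = a.(0 + 0) has moves --a--▸ u2
  u2 = 0 + 0 has moves (no moves)
LTS(Q): 3 reachable states
  v0 = a.a.(0 + 0 + 0) has moves --a--▸ v1
  v1 = a.(0 + 0 + 0) has moves --a--▸ v2
  v2 = 0 + 0 + 0 has moves (no moves)
Coarsest stable partition (strong bisimilarity classes):
  B0 = {u0, v0}
  B1 = {u1, v1}
  B2 = {u2, v2}
u0 ∈ B0, v0 ∈ B0 → same block
Bisimilar ⇒ trace-equivalent.

trace-equivalent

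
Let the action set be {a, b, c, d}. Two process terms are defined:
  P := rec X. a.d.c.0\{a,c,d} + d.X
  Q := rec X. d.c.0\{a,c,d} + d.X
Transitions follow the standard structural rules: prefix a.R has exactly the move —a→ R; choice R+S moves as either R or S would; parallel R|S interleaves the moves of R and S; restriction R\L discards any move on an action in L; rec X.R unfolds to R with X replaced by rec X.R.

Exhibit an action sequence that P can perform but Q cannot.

P's transition system — 4 states:
  s0 = rec X. a.d.c.0\{a,c,d} + d.X :: --a--▸ s1, --d--▸ s0
  s1 = d.c.0\{a,c,d} :: --d--▸ s2
  s2 = c.0\{a,c,d} :: --c--▸ s3
  s3 = 0\{a,c,d} :: stopped
Q's transition system — 3 states:
  t0 = rec X. d.c.0\{a,c,d} + d.X :: --d--▸ t0, --d--▸ t1
  t1 = c.0\{a,c,d} :: --c--▸ t2
  t2 = 0\{a,c,d} :: stopped
Trace ⟨a⟩ through P, begin at {s0}:
  after a @ step 1: {s1}
  ✓ P
Trace ⟨a⟩ through Q, begin at {t0}:
  after a @ step 1: no successor for Q

a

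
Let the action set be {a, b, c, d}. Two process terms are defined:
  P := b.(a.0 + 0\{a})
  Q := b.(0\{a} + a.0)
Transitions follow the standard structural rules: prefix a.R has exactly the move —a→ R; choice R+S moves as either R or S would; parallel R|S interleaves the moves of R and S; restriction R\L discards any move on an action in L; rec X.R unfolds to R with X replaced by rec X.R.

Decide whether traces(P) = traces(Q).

YES

LTS(P): 3 reachable states
  m0 = b.(a.0 + 0\{a}) :: --b--▸ m1
  m1 = a.0 + 0\{a} :: --a--▸ m2
  m2 = 0 :: ·
LTS(Q): 3 reachable states
  n0 = b.(0\{a} + a.0) :: --b--▸ n1
  n1 = 0\{a} + a.0 :: --a--▸ n2
  n2 = 0 :: ·
Coarsest stable partition (strong bisimilarity classes):
  B0 = {m0, n0}
  B1 = {m1, n1}
  B2 = {m2, n2}
m0 ∈ B0, n0 ∈ B0 → same block
Bisimilar ⇒ trace-equivalent.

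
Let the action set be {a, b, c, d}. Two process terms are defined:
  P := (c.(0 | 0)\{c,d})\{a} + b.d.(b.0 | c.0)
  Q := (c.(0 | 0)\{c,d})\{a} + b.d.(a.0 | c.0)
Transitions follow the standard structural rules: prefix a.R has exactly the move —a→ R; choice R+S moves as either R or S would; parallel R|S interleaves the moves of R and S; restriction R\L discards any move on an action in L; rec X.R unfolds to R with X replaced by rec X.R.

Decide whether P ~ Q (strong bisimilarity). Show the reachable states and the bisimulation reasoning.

Reachable graph of P (7 states):
  p0 = (c.(0 | 0)\{c,d})\{a} + b.d.(b.0 | c.0) | --b--▸ p1, --c--▸ p2
  p1 = d.(b.0 | c.0) | --d--▸ p3
  p2 = (0 | 0)\{c,d}\{a} | ∅
  p3 = b.0 | c.0 | --b--▸ p4, --c--▸ p5
  p4 = 0 | c.0 | --c--▸ p6
  p5 = b.0 | 0 | --b--▸ p6
  p6 = 0 | 0 | ∅
Reachable graph of Q (7 states):
  q0 = (c.(0 | 0)\{c,d})\{a} + b.d.(a.0 | c.0) | --b--▸ q1, --c--▸ q2
  q1 = d.(a.0 | c.0) | --d--▸ q3
  q2 = (0 | 0)\{c,d}\{a} | ∅
  q3 = a.0 | c.0 | --a--▸ q4, --c--▸ q5
  q4 = 0 | c.0 | --c--▸ q6
  q5 = a.0 | 0 | --a--▸ q6
  q6 = 0 | 0 | ∅
Bisimilarity quotient blocks:
  B0 = {p0}
  B1 = {p2, p6, q2, q6}
  B2 = {p1}
  B3 = {p3}
  B4 = {p4, q4}
  B5 = {p5}
  B6 = {q0}
  B7 = {q1}
  B8 = {q3}
  B9 = {q5}
p0 ∈ B0, q0 ∈ B6 → different blocks

NO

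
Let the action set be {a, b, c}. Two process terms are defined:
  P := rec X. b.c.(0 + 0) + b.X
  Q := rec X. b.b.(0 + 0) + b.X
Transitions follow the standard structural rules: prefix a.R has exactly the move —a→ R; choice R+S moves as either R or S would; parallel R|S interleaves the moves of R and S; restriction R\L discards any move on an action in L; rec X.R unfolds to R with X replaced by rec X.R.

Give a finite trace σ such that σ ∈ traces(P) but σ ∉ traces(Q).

bc

Reachable graph of P (3 states):
  p0 = rec X. b.c.(0 + 0) + b.X ⊢ -b-> p0, -b-> p1
  p1 = c.(0 + 0) ⊢ -c-> p2
  p2 = 0 + 0 ⊢ stopped
Reachable graph of Q (3 states):
  q0 = rec X. b.b.(0 + 0) + b.X ⊢ -b-> q0, -b-> q1
  q1 = b.(0 + 0) ⊢ -b-> q2
  q2 = 0 + 0 ⊢ stopped
Executing bc from P (initial set {p0}):
  [1] b ⇒ {p0, p1}
  [2] c ⇒ {p2}
  P completes σ.
Executing bc from Q (initial set {q0}):
  [1] b ⇒ {q0, q1}
  [2] c ⇒ ∅  — Q cannot continue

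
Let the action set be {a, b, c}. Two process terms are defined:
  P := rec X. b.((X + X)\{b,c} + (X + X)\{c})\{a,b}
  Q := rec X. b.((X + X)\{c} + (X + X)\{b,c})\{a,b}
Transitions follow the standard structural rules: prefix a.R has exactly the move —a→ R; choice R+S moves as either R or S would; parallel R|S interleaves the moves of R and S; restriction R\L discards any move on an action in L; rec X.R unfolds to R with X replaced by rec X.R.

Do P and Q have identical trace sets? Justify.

traces(P) = traces(Q)

LTS(P): 2 reachable states
  m0 = rec X. b.((X + X)\{b,c} + (X + X)\{c})\{a,b} | ··b··> m1
  m1 = (((rec X. b.((X + X)\{b,c} + (X + X)\{c})\{a,b}) + (rec X. b.((X + X)\{b,c} + (X + X)\{c})\{a,b}))\{b,c} + ((rec X. b.((X + X)\{b,c} + (X + X)\{c})\{a,b}) + (rec X. b.((X + X)\{b,c} + (X + X)\{c})\{a,b}))\{c})\{a,b} | deadlocked
LTS(Q): 2 reachable states
  n0 = rec X. b.((X + X)\{c} + (X + X)\{b,c})\{a,b} | ··b··> n1
  n1 = (((rec X. b.((X + X)\{c} + (X + X)\{b,c})\{a,b}) + (rec X. b.((X + X)\{c} + (X + X)\{b,c})\{a,b}))\{c} + ((rec X. b.((X + X)\{c} + (X + X)\{b,c})\{a,b}) + (rec X. b.((X + X)\{c} + (X + X)\{b,c})\{a,b}))\{b,c})\{a,b} | deadlocked
Coarsest stable partition (strong bisimilarity classes):
  B0 = {m0, n0}
  B1 = {m1, n1}
m0 ∈ B0, n0 ∈ B0 → same block
Bisimilar ⇒ trace-equivalent.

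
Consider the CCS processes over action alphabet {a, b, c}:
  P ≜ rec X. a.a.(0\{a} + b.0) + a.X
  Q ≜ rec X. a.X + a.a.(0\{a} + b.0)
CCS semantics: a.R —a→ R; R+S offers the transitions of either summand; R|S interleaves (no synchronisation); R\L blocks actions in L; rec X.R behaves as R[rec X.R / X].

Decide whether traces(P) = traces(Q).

Reachable graph of P (4 states):
  p0 = rec X. a.a.(0\{a} + b.0) + a.X ⊢ -a-> p0, -a-> p1
  p1 = a.(0\{a} + b.0) ⊢ -a-> p2
  p2 = 0\{a} + b.0 ⊢ -b-> p3
  p3 = 0 ⊢ stopped
Reachable graph of Q (4 states):
  q0 = rec X. a.X + a.a.(0\{a} + b.0) ⊢ -a-> q0, -a-> q1
  q1 = a.(0\{a} + b.0) ⊢ -a-> q2
  q2 = 0\{a} + b.0 ⊢ -b-> q3
  q3 = 0 ⊢ stopped
Bisimilarity quotient blocks:
  B0 = {p0, q0}
  B1 = {p1, q1}
  B2 = {p2, q2}
  B3 = {p3, q3}
p0 ∈ B0, q0 ∈ B0 → same block
Bisimilar ⇒ trace-equivalent.

traces(P) = traces(Q)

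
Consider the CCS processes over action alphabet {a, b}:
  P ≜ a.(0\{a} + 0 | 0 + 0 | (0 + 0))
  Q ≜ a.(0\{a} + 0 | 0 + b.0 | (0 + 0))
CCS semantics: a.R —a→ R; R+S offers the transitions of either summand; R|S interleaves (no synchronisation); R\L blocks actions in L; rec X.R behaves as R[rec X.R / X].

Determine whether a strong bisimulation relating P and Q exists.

NO

P's transition system — 2 states:
  m0 = a.(0\{a} + 0 | 0 + 0 | (0 + 0)) :: --a--▸ m1
  m1 = 0\{a} + 0 | 0 + 0 | (0 + 0) :: deadlocked
Q's transition system — 3 states:
  n0 = a.(0\{a} + 0 | 0 + b.0 | (0 + 0)) :: --a--▸ n1
  n1 = 0\{a} + 0 | 0 + b.0 | (0 + 0) :: --b--▸ n2
  n2 = 0 | (0 + 0) :: deadlocked
Bisimilarity quotient blocks:
  B0 = {m0}
  B1 = {m1, n2}
  B2 = {n0}
  B3 = {n1}
m0 ∈ B0, n0 ∈ B2 → different blocks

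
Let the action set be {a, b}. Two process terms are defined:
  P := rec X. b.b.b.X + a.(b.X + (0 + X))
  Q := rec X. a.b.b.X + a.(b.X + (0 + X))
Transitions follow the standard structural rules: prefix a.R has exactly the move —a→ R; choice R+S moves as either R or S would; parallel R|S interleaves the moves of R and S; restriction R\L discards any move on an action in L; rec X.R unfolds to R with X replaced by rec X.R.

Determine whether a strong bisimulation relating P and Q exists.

LTS(P): 4 reachable states
  m0 = rec X. b.b.b.X + a.(b.X + (0 + X)) has moves -a-> m1, -b-> m2
  m1 = b.(rec X. b.b.b.X + a.(b.X + (0 + X))) + (0 + (rec X. b.b.b.X + a.(b.X + (0 + X)))) has moves -a-> m1, -b-> m0, -b-> m2
  m2 = b.b.(rec X. b.b.b.X + a.(b.X + (0 + X))) has moves -b-> m3
  m3 = b.(rec X. b.b.b.X + a.(b.X + (0 + X))) has moves -b-> m0
LTS(Q): 4 reachable states
  n0 = rec X. a.b.b.X + a.(b.X + (0 + X)) has moves -a-> n1, -a-> n2
  n1 = b.(rec X. a.b.b.X + a.(b.X + (0 + X))) + (0 + (rec X. a.b.b.X + a.(b.X + (0 + X)))) has moves -a-> n1, -a-> n2, -b-> n0
  n2 = b.b.(rec X. a.b.b.X + a.(b.X + (0 + X))) has moves -b-> n3
  n3 = b.(rec X. a.b.b.X + a.(b.X + (0 + X))) has moves -b-> n0
Bisimilarity quotient blocks:
  B0 = {m0}
  B1 = {m2}
  B2 = {m3}
  B3 = {m1}
  B4 = {n0}
  B5 = {n2}
  B6 = {n3}
  B7 = {n1}
m0 ∈ B0, n0 ∈ B4 → different blocks

not bisimilar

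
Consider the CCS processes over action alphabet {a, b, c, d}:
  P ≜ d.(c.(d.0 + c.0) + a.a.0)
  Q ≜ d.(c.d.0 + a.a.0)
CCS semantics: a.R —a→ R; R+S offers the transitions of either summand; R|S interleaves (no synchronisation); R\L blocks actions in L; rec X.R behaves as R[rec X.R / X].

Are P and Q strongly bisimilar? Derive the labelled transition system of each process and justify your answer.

Reachable graph of P (5 states):
  p0 = d.(c.(d.0 + c.0) + a.a.0) has moves --d--▸ p1
  p1 = c.(d.0 + c.0) + a.a.0 has moves --a--▸ p2, --c--▸ p3
  p2 = a.0 has moves --a--▸ p4
  p3 = d.0 + c.0 has moves --c--▸ p4, --d--▸ p4
  p4 = 0 has moves ∅
Reachable graph of Q (5 states):
  q0 = d.(c.d.0 + a.a.0) has moves --d--▸ q1
  q1 = c.d.0 + a.a.0 has moves --a--▸ q2, --c--▸ q3
  q2 = a.0 has moves --a--▸ q4
  q3 = d.0 has moves --d--▸ q4
  q4 = 0 has moves ∅
Partition-refinement fixed point:
  B0 = {p0}
  B1 = {p1}
  B2 = {p2, q2}
  B3 = {p4, q4}
  B4 = {p3}
  B5 = {q0}
  B6 = {q1}
  B7 = {q3}
p0 ∈ B0, q0 ∈ B5 → different blocks

P ≁ Q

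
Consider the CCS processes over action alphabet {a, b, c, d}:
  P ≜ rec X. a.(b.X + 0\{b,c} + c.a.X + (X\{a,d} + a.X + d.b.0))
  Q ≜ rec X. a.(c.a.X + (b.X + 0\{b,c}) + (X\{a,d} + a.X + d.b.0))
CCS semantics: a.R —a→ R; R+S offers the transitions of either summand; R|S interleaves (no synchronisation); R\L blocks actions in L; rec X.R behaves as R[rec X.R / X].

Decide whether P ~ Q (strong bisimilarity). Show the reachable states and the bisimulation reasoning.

YES

Reachable graph of P (5 states):
  u0 = rec X. a.(b.X + 0\{b,c} + c.a.X + (X\{a,d} + a.X + d.b.0)) ⊢ -a-> u1
  u1 = b.(rec X. a.(b.X + 0\{b,c} + c.a.X + (X\{a,d} + a.X + d.b.0))) + 0\{b,c} + c.a.(rec X. a.(b.X + 0\{b,c} + c.a.X + (X\{a,d} + a.X + d.b.0))) + ((rec X. a.(b.X + 0\{b,c} + c.a.X + (X\{a,d} + a.X + d.b.0)))\{a,d} + a.(rec X. a.(b.X + 0\{b,c} + c.a.X + (X\{a,d} + a.X + d.b.0))) + d.b.0) ⊢ -a-> u0, -b-> u0, -c-> u2, -d-> u3
  u2 = a.(rec X. a.(b.X + 0\{b,c} + c.a.X + (X\{a,d} + a.X + d.b.0))) ⊢ -a-> u0
  u3 = b.0 ⊢ -b-> u4
  u4 = 0 ⊢ (no moves)
Reachable graph of Q (5 states):
  v0 = rec X. a.(c.a.X + (b.X + 0\{b,c}) + (X\{a,d} + a.X + d.b.0)) ⊢ -a-> v1
  v1 = c.a.(rec X. a.(c.a.X + (b.X + 0\{b,c}) + (X\{a,d} + a.X + d.b.0))) + (b.(rec X. a.(c.a.X + (b.X + 0\{b,c}) + (X\{a,d} + a.X + d.b.0))) + 0\{b,c}) + ((rec X. a.(c.a.X + (b.X + 0\{b,c}) + (X\{a,d} + a.X + d.b.0)))\{a,d} + a.(rec X. a.(c.a.X + (b.X + 0\{b,c}) + (X\{a,d} + a.X + d.b.0))) + d.b.0) ⊢ -a-> v0, -b-> v0, -c-> v2, -d-> v3
  v2 = a.(rec X. a.(c.a.X + (b.X + 0\{b,c}) + (X\{a,d} + a.X + d.b.0))) ⊢ -a-> v0
  v3 = b.0 ⊢ -b-> v4
  v4 = 0 ⊢ (no moves)
Partition-refinement fixed point:
  B0 = {u0, v0}
  B1 = {u1, v1}
  B2 = {u2, v2}
  B3 = {u3, v3}
  B4 = {u4, v4}
u0 ∈ B0, v0 ∈ B0 → same block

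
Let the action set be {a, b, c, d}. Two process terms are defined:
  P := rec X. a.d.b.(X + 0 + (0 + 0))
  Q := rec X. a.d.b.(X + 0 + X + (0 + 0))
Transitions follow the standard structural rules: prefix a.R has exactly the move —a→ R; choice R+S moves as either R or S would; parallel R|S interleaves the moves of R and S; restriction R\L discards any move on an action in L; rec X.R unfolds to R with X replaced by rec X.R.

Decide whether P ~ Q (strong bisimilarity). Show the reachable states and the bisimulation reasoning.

P's transition system — 4 states:
  u0 = rec X. a.d.b.(X + 0 + (0 + 0)) → -a-> u1
  u1 = d.b.((rec X. a.d.b.(X + 0 + (0 + 0))) + 0 + (0 + 0)) → -d-> u2
  u2 = b.((rec X. a.d.b.(X + 0 + (0 + 0))) + 0 + (0 + 0)) → -b-> u3
  u3 = (rec X. a.d.b.(X + 0 + (0 + 0))) + 0 + (0 + 0) → -a-> u1
Q's transition system — 4 states:
  v0 = rec X. a.d.b.(X + 0 + X + (0 + 0)) → -a-> v1
  v1 = d.b.((rec X. a.d.b.(X + 0 + X + (0 + 0))) + 0 + (rec X. a.d.b.(X + 0 + X + (0 + 0))) + (0 + 0)) → -d-> v2
  v2 = b.((rec X. a.d.b.(X + 0 + X + (0 + 0))) + 0 + (rec X. a.d.b.(X + 0 + X + (0 + 0))) + (0 + 0)) → -b-> v3
  v3 = (rec X. a.d.b.(X + 0 + X + (0 + 0))) + 0 + (rec X. a.d.b.(X + 0 + X + (0 + 0))) + (0 + 0) → -a-> v1
Coarsest stable partition (strong bisimilarity classes):
  B0 = {u0, u3, v0, v3}
  B1 = {u1, v1}
  B2 = {u2, v2}
u0 ∈ B0, v0 ∈ B0 → same block

YES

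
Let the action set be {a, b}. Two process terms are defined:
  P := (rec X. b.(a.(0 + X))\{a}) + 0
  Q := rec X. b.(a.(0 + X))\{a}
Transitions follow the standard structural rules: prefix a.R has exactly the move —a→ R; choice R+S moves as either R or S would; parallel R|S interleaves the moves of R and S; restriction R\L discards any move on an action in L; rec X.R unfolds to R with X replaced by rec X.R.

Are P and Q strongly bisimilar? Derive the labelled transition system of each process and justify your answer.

P's transition system — 2 states:
  p0 = (rec X. b.(a.(0 + X))\{a}) + 0 :: -b-> p1
  p1 = (a.(0 + (rec X. b.(a.(0 + X))\{a})))\{a} :: (no moves)
Q's transition system — 2 states:
  q0 = rec X. b.(a.(0 + X))\{a} :: -b-> q1
  q1 = (a.(0 + (rec X. b.(a.(0 + X))\{a})))\{a} :: (no moves)
Bisimilarity quotient blocks:
  B0 = {p0, q0}
  B1 = {p1, q1}
p0 ∈ B0, q0 ∈ B0 → same block

P ~ Q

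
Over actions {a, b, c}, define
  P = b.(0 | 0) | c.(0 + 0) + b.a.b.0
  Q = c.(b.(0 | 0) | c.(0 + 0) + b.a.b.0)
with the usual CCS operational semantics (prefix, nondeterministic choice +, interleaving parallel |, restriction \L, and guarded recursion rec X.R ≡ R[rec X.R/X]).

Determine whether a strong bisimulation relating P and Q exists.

LTS(P): 7 reachable states
  m0 = b.(0 | 0) | c.(0 + 0) + b.a.b.0 ⊢ =b=> m1, =b=> m2, =c=> m3
  m1 = 0 | 0 | c.(0 + 0) ⊢ =c=> m4
  m2 = a.b.0 ⊢ =a=> m5
  m3 = b.(0 | 0) | (0 + 0) ⊢ =b=> m4
  m4 = 0 | 0 | (0 + 0) ⊢ ∅
  m5 = b.0 ⊢ =b=> m6
  m6 = 0 ⊢ ∅
LTS(Q): 8 reachable states
  n0 = c.(b.(0 | 0) | c.(0 + 0) + b.a.b.0) ⊢ =c=> n1
  n1 = b.(0 | 0) | c.(0 + 0) + b.a.b.0 ⊢ =b=> n2, =b=> n3, =c=> n4
  n2 = 0 | 0 | c.(0 + 0) ⊢ =c=> n5
  n3 = a.b.0 ⊢ =a=> n6
  n4 = b.(0 | 0) | (0 + 0) ⊢ =b=> n5
  n5 = 0 | 0 | (0 + 0) ⊢ ∅
  n6 = b.0 ⊢ =b=> n7
  n7 = 0 ⊢ ∅
Partition-refinement fixed point:
  B0 = {m0, n1}
  B1 = {m3, m5, n4, n6}
  B2 = {m4, m6, n5, n7}
  B3 = {m2, n3}
  B4 = {m1, n2}
  B5 = {n0}
m0 ∈ B0, n0 ∈ B5 → different blocks

not bisimilar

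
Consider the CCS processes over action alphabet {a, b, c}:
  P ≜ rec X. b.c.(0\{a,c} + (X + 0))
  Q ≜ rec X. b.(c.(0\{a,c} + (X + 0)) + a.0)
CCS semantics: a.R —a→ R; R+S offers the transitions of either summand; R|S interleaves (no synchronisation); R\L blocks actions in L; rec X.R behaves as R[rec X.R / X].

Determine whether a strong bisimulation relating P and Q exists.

Reachable graph of P (3 states):
  s0 = rec X. b.c.(0\{a,c} + (X + 0)) ⊢ —b→ s1
  s1 = c.(0\{a,c} + ((rec X. b.c.(0\{a,c} + (X + 0))) + 0)) ⊢ —c→ s2
  s2 = 0\{a,c} + ((rec X. b.c.(0\{a,c} + (X + 0))) + 0) ⊢ —b→ s1
Reachable graph of Q (4 states):
  t0 = rec X. b.(c.(0\{a,c} + (X + 0)) + a.0) ⊢ —b→ t1
  t1 = c.(0\{a,c} + ((rec X. b.(c.(0\{a,c} + (X + 0)) + a.0)) + 0)) + a.0 ⊢ —a→ t2, —c→ t3
  t2 = 0 ⊢ deadlocked
  t3 = 0\{a,c} + ((rec X. b.(c.(0\{a,c} + (X + 0)) + a.0)) + 0) ⊢ —b→ t1
Partition-refinement fixed point:
  B0 = {s0, s2}
  B1 = {s1}
  B2 = {t0, t3}
  B3 = {t1}
  B4 = {t2}
s0 ∈ B0, t0 ∈ B2 → different blocks

not bisimilar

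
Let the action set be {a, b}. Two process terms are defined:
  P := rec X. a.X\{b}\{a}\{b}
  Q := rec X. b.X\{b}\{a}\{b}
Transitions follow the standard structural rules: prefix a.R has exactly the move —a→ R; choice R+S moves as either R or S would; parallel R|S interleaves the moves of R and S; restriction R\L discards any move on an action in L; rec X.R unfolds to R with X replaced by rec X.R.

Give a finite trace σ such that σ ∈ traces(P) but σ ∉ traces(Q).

a

Reachable graph of P (2 states):
  u0 = rec X. a.X\{b}\{a}\{b} :: -a-> u1
  u1 = (rec X. a.X\{b}\{a}\{b})\{b}\{a}\{b} :: ·
Reachable graph of Q (2 states):
  v0 = rec X. b.X\{b}\{a}\{b} :: -b-> v1
  v1 = (rec X. b.X\{b}\{a}\{b})\{b}\{a}\{b} :: ·
Trace ⟨a⟩ through P, begin at {u0}:
  after a @ step 1: {u1}
  — P admits the full trace.
Trace ⟨a⟩ through Q, begin at {v0}:
  after a @ step 1: ∅ (Q stuck)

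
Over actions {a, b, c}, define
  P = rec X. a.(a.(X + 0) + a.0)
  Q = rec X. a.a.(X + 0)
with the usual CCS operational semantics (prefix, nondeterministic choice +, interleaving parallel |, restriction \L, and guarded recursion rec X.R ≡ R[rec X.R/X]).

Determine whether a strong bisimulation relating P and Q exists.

P ≁ Q

P's transition system — 4 states:
  u0 = rec X. a.(a.(X + 0) + a.0) :: -a-> u1
  u1 = a.((rec X. a.(a.(X + 0) + a.0)) + 0) + a.0 :: -a-> u2, -a-> u3
  u2 = (rec X. a.(a.(X + 0) + a.0)) + 0 :: -a-> u1
  u3 = 0 :: (no moves)
Q's transition system — 3 states:
  v0 = rec X. a.a.(X + 0) :: -a-> v1
  v1 = a.((rec X. a.a.(X + 0)) + 0) :: -a-> v2
  v2 = (rec X. a.a.(X + 0)) + 0 :: -a-> v1
Coarsest stable partition (strong bisimilarity classes):
  B0 = {u0, u2}
  B1 = {u1}
  B2 = {u3}
  B3 = {v0, v1, v2}
u0 ∈ B0, v0 ∈ B3 → different blocks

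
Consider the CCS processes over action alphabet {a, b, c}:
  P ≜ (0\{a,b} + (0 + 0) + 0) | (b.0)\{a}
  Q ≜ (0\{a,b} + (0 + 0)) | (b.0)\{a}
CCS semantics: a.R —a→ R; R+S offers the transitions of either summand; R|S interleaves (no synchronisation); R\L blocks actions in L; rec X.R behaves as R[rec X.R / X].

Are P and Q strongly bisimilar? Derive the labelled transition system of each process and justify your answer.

bisimilar

P's transition system — 2 states:
  s0 = (0\{a,b} + (0 + 0) + 0) | (b.0)\{a} has moves —b→ s1
  s1 = (0\{a,b} + (0 + 0) + 0) | 0\{a} has moves (no moves)
Q's transition system — 2 states:
  t0 = (0\{a,b} + (0 + 0)) | (b.0)\{a} has moves —b→ t1
  t1 = (0\{a,b} + (0 + 0)) | 0\{a} has moves (no moves)
Partition-refinement fixed point:
  B0 = {s0, t0}
  B1 = {s1, t1}
s0 ∈ B0, t0 ∈ B0 → same block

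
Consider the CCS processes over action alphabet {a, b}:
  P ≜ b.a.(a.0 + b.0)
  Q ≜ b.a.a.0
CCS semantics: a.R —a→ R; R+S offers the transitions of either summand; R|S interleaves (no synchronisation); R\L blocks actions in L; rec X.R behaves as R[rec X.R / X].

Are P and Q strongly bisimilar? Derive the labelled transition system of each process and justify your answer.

not bisimilar

Reachable graph of P (4 states):
  u0 = b.a.(a.0 + b.0) → -b-> u1
  u1 = a.(a.0 + b.0) → -a-> u2
  u2 = a.0 + b.0 → -a-> u3, -b-> u3
  u3 = 0 → (no moves)
Reachable graph of Q (4 states):
  v0 = b.a.a.0 → -b-> v1
  v1 = a.a.0 → -a-> v2
  v2 = a.0 → -a-> v3
  v3 = 0 → (no moves)
Bisimilarity quotient blocks:
  B0 = {u0}
  B1 = {u1}
  B2 = {u2}
  B3 = {u3, v3}
  B4 = {v0}
  B5 = {v1}
  B6 = {v2}
u0 ∈ B0, v0 ∈ B4 → different blocks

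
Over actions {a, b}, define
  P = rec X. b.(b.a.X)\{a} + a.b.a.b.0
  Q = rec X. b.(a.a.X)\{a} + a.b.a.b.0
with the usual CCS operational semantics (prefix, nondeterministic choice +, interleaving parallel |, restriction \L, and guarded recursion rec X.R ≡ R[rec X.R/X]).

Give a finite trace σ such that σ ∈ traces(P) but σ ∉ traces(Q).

LTS(P): 7 reachable states
  p0 = rec X. b.(b.a.X)\{a} + a.b.a.b.0 :: —a→ p1, —b→ p2
  p1 = b.a.b.0 :: —b→ p3
  p2 = (b.a.(rec X. b.(b.a.X)\{a} + a.b.a.b.0))\{a} :: —b→ p4
  p3 = a.b.0 :: —a→ p5
  p4 = (a.(rec X. b.(b.a.X)\{a} + a.b.a.b.0))\{a} :: ∅
  p5 = b.0 :: —b→ p6
  p6 = 0 :: ∅
LTS(Q): 6 reachable states
  q0 = rec X. b.(a.a.X)\{a} + a.b.a.b.0 :: —a→ q1, —b→ q2
  q1 = b.a.b.0 :: —b→ q3
  q2 = (a.a.(rec X. b.(a.a.X)\{a} + a.b.a.b.0))\{a} :: ∅
  q3 = a.b.0 :: —a→ q4
  q4 = b.0 :: —b→ q5
  q5 = 0 :: ∅
Executing bb from P (initial set {p0}):
  step 1 (b): {p2}
  step 2 (b): {p4}
  P completes σ.
Executing bb from Q (initial set {q0}):
  step 1 (b): {q2}
  step 2 (b): ∅  — Q cannot continue

bb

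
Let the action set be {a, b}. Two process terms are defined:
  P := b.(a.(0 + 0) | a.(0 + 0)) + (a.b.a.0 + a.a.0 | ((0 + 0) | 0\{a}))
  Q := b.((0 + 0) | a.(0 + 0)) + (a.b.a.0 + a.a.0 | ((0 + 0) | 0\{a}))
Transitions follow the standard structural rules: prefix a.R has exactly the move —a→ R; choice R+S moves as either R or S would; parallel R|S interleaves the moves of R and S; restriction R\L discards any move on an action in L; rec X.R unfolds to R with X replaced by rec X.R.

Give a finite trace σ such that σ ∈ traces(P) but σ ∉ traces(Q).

LTS(P): 10 reachable states
  s0 = b.(a.(0 + 0) | a.(0 + 0)) + (a.b.a.0 + a.a.0 | ((0 + 0) | 0\{a})) :: -a-> s1, -a-> s2, -b-> s3
  s1 = a.0 | ((0 + 0) | 0\{a}) :: -a-> s4
  s2 = b.a.0 :: -b-> s5
  s3 = a.(0 + 0) | a.(0 + 0) :: -a-> s6, -a-> s7
  s4 = 0 | ((0 + 0) | 0\{a}) :: ∅
  s5 = a.0 :: -a-> s8
  s6 = (0 + 0) | a.(0 + 0) :: -a-> s9
  s7 = a.(0 + 0) | (0 + 0) :: -a-> s9
  s8 = 0 :: ∅
  s9 = (0 + 0) | (0 + 0) :: ∅
LTS(Q): 8 reachable states
  t0 = b.((0 + 0) | a.(0 + 0)) + (a.b.a.0 + a.a.0 | ((0 + 0) | 0\{a})) :: -a-> t1, -a-> t2, -b-> t3
  t1 = a.0 | ((0 + 0) | 0\{a}) :: -a-> t4
  t2 = b.a.0 :: -b-> t5
  t3 = (0 + 0) | a.(0 + 0) :: -a-> t6
  t4 = 0 | ((0 + 0) | 0\{a}) :: ∅
  t5 = a.0 :: -a-> t7
  t6 = (0 + 0) | (0 + 0) :: ∅
  t7 = 0 :: ∅
Run σ = ⟨baa⟩ on P: start {s0}
  [1] b ⇒ {s3}
  [2] a ⇒ {s6, s7}
  [3] a ⇒ {s9}
  P completes σ.
Run σ = ⟨baa⟩ on Q: start {t0}
  [1] b ⇒ {t3}
  [2] a ⇒ {t6}
  [3] a ⇒ no successor for Q

baa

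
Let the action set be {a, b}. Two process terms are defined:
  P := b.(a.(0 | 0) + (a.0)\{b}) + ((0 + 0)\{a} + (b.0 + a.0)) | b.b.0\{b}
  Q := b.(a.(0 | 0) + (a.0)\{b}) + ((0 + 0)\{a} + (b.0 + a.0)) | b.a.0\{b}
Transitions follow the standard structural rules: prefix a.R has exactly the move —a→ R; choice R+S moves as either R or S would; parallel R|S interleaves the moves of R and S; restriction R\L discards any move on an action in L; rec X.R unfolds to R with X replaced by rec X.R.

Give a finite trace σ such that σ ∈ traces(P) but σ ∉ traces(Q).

abb

LTS(P): 9 reachable states
  m0 = b.(a.(0 | 0) + (a.0)\{b}) + ((0 + 0)\{a} + (b.0 + a.0)) | b.b.0\{b} | -a-> m1, -b-> m1, -b-> m2, -b-> m3
  m1 = 0 | b.b.0\{b} | -b-> m4
  m2 = ((0 + 0)\{a} + (b.0 + a.0)) | b.0\{b} | -a-> m4, -b-> m4, -b-> m5
  m3 = a.(0 | 0) + (a.0)\{b} | -a-> m6, -a-> m7
  m4 = 0 | b.0\{b} | -b-> m8
  m5 = ((0 + 0)\{a} + (b.0 + a.0)) | 0\{b} | -a-> m8, -b-> m8
  m6 = 0 | 0 | ·
  m7 = 0\{b} | ·
  m8 = 0 | 0\{b} | ·
LTS(Q): 9 reachable states
  n0 = b.(a.(0 | 0) + (a.0)\{b}) + ((0 + 0)\{a} + (b.0 + a.0)) | b.a.0\{b} | -a-> n1, -b-> n1, -b-> n2, -b-> n3
  n1 = 0 | b.a.0\{b} | -b-> n4
  n2 = ((0 + 0)\{a} + (b.0 + a.0)) | a.0\{b} | -a-> n4, -a-> n5, -b-> n4
  n3 = a.(0 | 0) + (a.0)\{b} | -a-> n6, -a-> n7
  n4 = 0 | a.0\{b} | -a-> n8
  n5 = ((0 + 0)\{a} + (b.0 + a.0)) | 0\{b} | -a-> n8, -b-> n8
  n6 = 0 | 0 | ·
  n7 = 0\{b} | ·
  n8 = 0 | 0\{b} | ·
Executing abb from P (initial set {m0}):
  step 1 (a): {m1}
  step 2 (b): {m4}
  step 3 (b): {m8}
  P completes σ.
Executing abb from Q (initial set {n0}):
  step 1 (a): {n1}
  step 2 (b): {n4}
  step 3 (b): ∅  — Q cannot continue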